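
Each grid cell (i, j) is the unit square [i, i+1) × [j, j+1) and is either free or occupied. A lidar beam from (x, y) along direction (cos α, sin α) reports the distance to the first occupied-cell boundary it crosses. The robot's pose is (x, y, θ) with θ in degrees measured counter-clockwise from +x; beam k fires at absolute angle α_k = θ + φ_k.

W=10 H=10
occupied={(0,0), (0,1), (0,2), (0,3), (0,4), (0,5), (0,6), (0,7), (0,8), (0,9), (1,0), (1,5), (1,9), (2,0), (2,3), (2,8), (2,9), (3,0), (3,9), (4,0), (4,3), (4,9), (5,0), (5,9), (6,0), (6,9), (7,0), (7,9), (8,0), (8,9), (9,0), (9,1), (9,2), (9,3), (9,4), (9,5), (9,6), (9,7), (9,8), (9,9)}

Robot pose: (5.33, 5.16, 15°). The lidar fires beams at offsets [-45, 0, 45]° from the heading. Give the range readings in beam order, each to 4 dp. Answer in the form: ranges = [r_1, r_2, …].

ranges = [4.2378, 3.7995, 4.4341]

beam 1: φ=-45°, α=330°
  cosα=0.8660 sinα=-0.5000 | (5,5) | tMaxX 0.7736 tMaxY 0.3200 | tΔX 1.1547 tΔY 2.0000
    t=0.3200 [y] (5,4)
    t=0.7736 [x] (6,4)
    t=1.9283 [x] (7,4)
    t=2.3200 [y] (7,3)
    t=3.0831 [x] (8,3)
    t=4.2378 [x] (9,3) — stop
  → r_1 = 4.2378
beam 2: φ=0°, α=15°
  cosα=0.9659 sinα=0.2588 | (5,5) | tMaxX 0.6936 tMaxY 3.2455 | tΔX 1.0353 tΔY 3.8637
    t=0.6936 [x] (6,5)
    t=1.7289 [x] (7,5)
    t=2.7642 [x] (8,5)
    t=3.2455 [y] (8,6)
    t=3.7995 [x] (9,6) — stop
  → r_2 = 3.7995
beam 3: φ=45°, α=60°
  cosα=0.5000 sinα=0.8660 | (5,5) | tMaxX 1.3400 tMaxY 0.9699 | tΔX 2.0000 tΔY 1.1547
    t=0.9699 [y] (5,6)
    t=1.3400 [x] (6,6)
    t=2.1246 [y] (6,7)
    t=3.2793 [y] (6,8)
    t=3.3400 [x] (7,8)
    t=4.4341 [y] (7,9) — stop
  → r_3 = 4.4341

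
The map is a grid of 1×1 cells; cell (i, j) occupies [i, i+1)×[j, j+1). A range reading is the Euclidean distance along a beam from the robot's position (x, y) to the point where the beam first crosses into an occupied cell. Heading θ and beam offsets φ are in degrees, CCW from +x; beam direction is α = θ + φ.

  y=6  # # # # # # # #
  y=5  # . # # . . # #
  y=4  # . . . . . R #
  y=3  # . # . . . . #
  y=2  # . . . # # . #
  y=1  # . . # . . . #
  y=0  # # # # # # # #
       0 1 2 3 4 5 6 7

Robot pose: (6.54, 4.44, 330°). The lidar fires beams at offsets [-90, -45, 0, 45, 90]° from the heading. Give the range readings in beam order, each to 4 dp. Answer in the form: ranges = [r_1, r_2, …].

ranges = [1.6628, 1.7773, 0.5312, 0.4762, 0.6466]

beam 1: φ=-90°, α=240°
  dir = (cos 240°, sin 240°) = (-0.5000, -0.8660); from cell (6,4)
  next x-line at t=1.0800, next y-line at t=0.5081; Δt_x=2.0000, Δt_y=1.1547
    y: enter (6,3) at t=0.5081
    x: enter (5,3) at t=1.0800
    y: enter (5,2) at t=1.6628 ← occupied
  → r_1 = 1.6628
beam 2: φ=-45°, α=285°
  dir = (cos 285°, sin 285°) = (0.2588, -0.9659); from cell (6,4)
  next x-line at t=1.7773, next y-line at t=0.4555; Δt_x=3.8637, Δt_y=1.0353
    y: enter (6,3) at t=0.4555
    y: enter (6,2) at t=1.4908
    x: enter (7,2) at t=1.7773 ← occupied
  → r_2 = 1.7773
beam 3: φ=0°, α=330°
  dir = (cos 330°, sin 330°) = (0.8660, -0.5000); from cell (6,4)
  next x-line at t=0.5312, next y-line at t=0.8800; Δt_x=1.1547, Δt_y=2.0000
    x: enter (7,4) at t=0.5312 ← occupied
  → r_3 = 0.5312
beam 4: φ=45°, α=15°
  dir = (cos 15°, sin 15°) = (0.9659, 0.2588); from cell (6,4)
  next x-line at t=0.4762, next y-line at t=2.1637; Δt_x=1.0353, Δt_y=3.8637
    x: enter (7,4) at t=0.4762 ← occupied
  → r_4 = 0.4762
beam 5: φ=90°, α=60°
  dir = (cos 60°, sin 60°) = (0.5000, 0.8660); from cell (6,4)
  next x-line at t=0.9200, next y-line at t=0.6466; Δt_x=2.0000, Δt_y=1.1547
    y: enter (6,5) at t=0.6466 ← occupied
  → r_5 = 0.6466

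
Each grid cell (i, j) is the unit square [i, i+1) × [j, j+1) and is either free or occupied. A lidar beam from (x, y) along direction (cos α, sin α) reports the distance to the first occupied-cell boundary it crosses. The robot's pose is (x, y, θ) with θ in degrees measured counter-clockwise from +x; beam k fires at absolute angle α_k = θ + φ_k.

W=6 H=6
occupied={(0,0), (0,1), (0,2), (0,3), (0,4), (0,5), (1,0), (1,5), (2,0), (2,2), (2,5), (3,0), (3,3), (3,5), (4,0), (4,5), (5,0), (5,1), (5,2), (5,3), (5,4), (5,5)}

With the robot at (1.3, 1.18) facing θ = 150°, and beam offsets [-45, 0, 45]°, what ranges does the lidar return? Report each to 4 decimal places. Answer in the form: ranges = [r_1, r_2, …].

beam 1: φ=-45°, α=105°
  cosα=-0.2588 sinα=0.9659 | (1,1) | tMaxX 1.1591 tMaxY 0.8489 | tΔX 3.8637 tΔY 1.0353
    t=0.8489 [y] (1,2)
    t=1.1591 [x] (0,2) — stop
  → r_1 = 1.1591
beam 2: φ=0°, α=150°
  cosα=-0.8660 sinα=0.5000 | (1,1) | tMaxX 0.3464 tMaxY 1.6400 | tΔX 1.1547 tΔY 2.0000
    t=0.3464 [x] (0,1) — stop
  → r_2 = 0.3464
beam 3: φ=45°, α=195°
  cosα=-0.9659 sinα=-0.2588 | (1,1) | tMaxX 0.3106 tMaxY 0.6955 | tΔX 1.0353 tΔY 3.8637
    t=0.3106 [x] (0,1) — stop
  → r_3 = 0.3106

ranges = [1.1591, 0.3464, 0.3106]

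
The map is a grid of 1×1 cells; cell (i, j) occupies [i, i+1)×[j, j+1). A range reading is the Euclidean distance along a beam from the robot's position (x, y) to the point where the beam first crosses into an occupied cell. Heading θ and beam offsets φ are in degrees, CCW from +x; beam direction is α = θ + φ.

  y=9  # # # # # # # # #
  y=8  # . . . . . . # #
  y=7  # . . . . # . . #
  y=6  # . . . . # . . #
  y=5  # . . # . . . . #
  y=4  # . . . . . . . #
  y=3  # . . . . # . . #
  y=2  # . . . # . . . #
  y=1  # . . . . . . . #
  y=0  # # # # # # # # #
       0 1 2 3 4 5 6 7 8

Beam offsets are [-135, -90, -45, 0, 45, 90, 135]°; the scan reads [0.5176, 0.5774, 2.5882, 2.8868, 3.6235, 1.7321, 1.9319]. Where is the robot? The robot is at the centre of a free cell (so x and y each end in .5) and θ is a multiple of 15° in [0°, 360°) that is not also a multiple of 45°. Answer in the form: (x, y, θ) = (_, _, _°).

The pose lattice has 50·16 = 800 candidates. Test each by forward raycasting.
  (1.5, 2.5, 300°): beam 3 = 1.5529 ≠ 2.5882 ✗
  (3.5, 2.5, 75°): beam 1 = 1.7321 ≠ 0.5176 ✗
  (6.5, 8.5, 120°): beam 3 = 0.5176 ≠ 2.5882 ✗
  …
  (3.5, 4.5, 210°): r_1=0.5176, r_2=0.5774, r_3=2.5882, r_4=2.8868, r_5=3.6235, r_6=1.7321, r_7=1.9319 — all match ✓
Unique over the lattice → pose = (3.5, 4.5, 210°).

(x, y, θ) = (3.5, 4.5, 210°)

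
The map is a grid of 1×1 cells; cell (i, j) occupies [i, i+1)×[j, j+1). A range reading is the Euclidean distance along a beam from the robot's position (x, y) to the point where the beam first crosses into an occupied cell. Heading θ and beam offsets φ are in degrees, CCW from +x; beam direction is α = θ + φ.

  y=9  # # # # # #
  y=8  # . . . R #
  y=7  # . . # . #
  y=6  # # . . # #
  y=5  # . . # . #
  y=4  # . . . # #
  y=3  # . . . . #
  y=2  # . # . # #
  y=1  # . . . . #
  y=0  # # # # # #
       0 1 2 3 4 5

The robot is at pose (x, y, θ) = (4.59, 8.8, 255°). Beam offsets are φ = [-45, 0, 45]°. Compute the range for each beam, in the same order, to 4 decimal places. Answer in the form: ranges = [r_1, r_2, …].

ranges = [1.6000, 1.8635, 0.8200]

beam 1: φ=-45°, α=210°
  cosα=-0.8660 sinα=-0.5000 | (4,8) | tMaxX 0.6813 tMaxY 1.6000 | tΔX 1.1547 tΔY 2.0000
    t=0.6813 [x] (3,8)
    t=1.6000 [y] (3,7) — stop
  → r_1 = 1.6000
beam 2: φ=0°, α=255°
  cosα=-0.2588 sinα=-0.9659 | (4,8) | tMaxX 2.2796 tMaxY 0.8282 | tΔX 3.8637 tΔY 1.0353
    t=0.8282 [y] (4,7)
    t=1.8635 [y] (4,6) — stop
  → r_2 = 1.8635
beam 3: φ=45°, α=300°
  cosα=0.5000 sinα=-0.8660 | (4,8) | tMaxX 0.8200 tMaxY 0.9238 | tΔX 2.0000 tΔY 1.1547
    t=0.8200 [x] (5,8) — stop
  → r_3 = 0.8200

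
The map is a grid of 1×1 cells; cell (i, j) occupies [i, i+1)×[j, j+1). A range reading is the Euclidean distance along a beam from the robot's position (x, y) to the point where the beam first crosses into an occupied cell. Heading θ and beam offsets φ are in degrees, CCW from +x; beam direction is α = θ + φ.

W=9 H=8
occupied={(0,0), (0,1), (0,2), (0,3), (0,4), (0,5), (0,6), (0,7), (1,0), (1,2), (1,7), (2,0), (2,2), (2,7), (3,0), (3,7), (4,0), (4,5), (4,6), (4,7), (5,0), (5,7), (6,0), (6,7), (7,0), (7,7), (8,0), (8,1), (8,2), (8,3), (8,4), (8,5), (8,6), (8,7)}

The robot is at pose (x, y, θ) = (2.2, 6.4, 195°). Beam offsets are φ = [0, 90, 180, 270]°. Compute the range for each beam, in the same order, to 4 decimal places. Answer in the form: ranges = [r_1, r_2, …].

beam 1: φ=0°, α=195°
  direction (-0.9659, -0.2588); cell (2,6); t to first gridline: x 0.2071, y 1.5455 (then +1.0353 / +3.8637)
    (1,6) via x @ 0.2071
    (0,6) via x @ 1.2423  # hit
  → r_1 = 1.2423
beam 2: φ=90°, α=285°
  direction (0.2588, -0.9659); cell (2,6); t to first gridline: x 3.0910, y 0.4141 (then +3.8637 / +1.0353)
    (2,5) via y @ 0.4141
    (2,4) via y @ 1.4494
    (2,3) via y @ 2.4847
    (3,3) via x @ 3.0910
    (3,2) via y @ 3.5199
    (3,1) via y @ 4.5552
    (3,0) via y @ 5.5905  # hit
  → r_2 = 5.5905
beam 3: φ=180°, α=15°
  direction (0.9659, 0.2588); cell (2,6); t to first gridline: x 0.8282, y 2.3182 (then +1.0353 / +3.8637)
    (3,6) via x @ 0.8282
    (4,6) via x @ 1.8635  # hit
  → r_3 = 1.8635
beam 4: φ=270°, α=105°
  direction (-0.2588, 0.9659); cell (2,6); t to first gridline: x 0.7727, y 0.6212 (then +3.8637 / +1.0353)
    (2,7) via y @ 0.6212  # hit
  → r_4 = 0.6212

ranges = [1.2423, 5.5905, 1.8635, 0.6212]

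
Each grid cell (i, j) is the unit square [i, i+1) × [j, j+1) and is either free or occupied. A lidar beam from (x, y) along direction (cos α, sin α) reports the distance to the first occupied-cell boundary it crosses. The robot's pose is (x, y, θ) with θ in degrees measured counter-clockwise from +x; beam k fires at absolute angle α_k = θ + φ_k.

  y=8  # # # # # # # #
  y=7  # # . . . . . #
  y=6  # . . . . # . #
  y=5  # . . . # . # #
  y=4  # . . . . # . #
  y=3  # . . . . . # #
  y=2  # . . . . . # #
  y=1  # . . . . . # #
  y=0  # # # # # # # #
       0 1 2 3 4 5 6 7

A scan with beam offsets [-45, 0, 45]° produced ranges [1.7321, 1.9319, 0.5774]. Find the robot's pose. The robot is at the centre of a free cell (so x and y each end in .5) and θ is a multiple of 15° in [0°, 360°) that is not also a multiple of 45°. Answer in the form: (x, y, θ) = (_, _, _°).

(x, y, θ) = (3.5, 7.5, 15°)

Enumerate (i+0.5, j+0.5, θ) over the 34 free cells and 16 admissible headings. For each, cast all 3 beams and compare to the given ranges.
  (5.5, 5.5, 105°): beam 1 = 0.5774 ≠ 1.7321 ✗
  (1.5, 4.5, 30°): beam 1 = 4.6587 ≠ 1.7321 ✗
  (3.5, 1.5, 150°): beam 1 = 5.7956 ≠ 1.7321 ✗
  (3.5, 2.5, 195°): beam 1 = 2.8868 ≠ 1.7321 ✗
  (3.5, 7.5, 210°): beam 1 = 1.5529 ≠ 1.7321 ✗
  …
  (3.5, 7.5, 15°): r_1=1.7321, r_2=1.9319, r_3=0.5774 — all match ✓
Only this pose fits every beam.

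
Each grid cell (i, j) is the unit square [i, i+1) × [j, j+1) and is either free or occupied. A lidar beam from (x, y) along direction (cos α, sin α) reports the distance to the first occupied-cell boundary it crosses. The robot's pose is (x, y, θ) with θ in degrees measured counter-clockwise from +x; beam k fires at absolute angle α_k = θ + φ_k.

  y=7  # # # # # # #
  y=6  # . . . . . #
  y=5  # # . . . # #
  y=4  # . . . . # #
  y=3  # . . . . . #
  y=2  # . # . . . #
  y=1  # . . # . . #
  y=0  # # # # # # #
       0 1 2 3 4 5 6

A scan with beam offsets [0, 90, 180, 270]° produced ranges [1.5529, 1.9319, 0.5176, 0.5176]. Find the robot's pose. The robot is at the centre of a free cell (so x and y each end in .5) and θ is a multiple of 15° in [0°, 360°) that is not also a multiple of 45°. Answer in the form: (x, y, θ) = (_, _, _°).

Candidates: 25 free-cell centres × 16 headings = 400 poses. Raycast each; keep the one whose scan matches to 4 dp.
  (4.5, 3.5, 345°): beam 3 = 3.6235 ≠ 0.5176 ✗
  (1.5, 2.5, 120°): beam 1 = 1.0000 ≠ 1.5529 ✗
  (3.5, 5.5, 210°): beam 1 = 2.8868 ≠ 1.5529 ✗
  …
  (1.5, 1.5, 15°): r_1=1.5529, r_2=1.9319, r_3=0.5176, r_4=0.5176 — all match ✓
Unique over the lattice → pose = (1.5, 1.5, 15°).

(x, y, θ) = (1.5, 1.5, 15°)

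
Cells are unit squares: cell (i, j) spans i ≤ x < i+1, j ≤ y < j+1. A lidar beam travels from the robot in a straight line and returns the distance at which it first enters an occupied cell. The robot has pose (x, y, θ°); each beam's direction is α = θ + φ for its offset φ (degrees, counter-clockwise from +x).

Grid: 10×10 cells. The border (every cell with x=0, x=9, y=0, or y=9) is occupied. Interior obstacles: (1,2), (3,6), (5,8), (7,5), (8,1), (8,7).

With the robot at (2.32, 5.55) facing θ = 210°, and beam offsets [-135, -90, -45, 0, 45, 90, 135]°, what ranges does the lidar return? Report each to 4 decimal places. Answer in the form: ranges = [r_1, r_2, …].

ranges = [3.5717, 2.6400, 1.3666, 1.5242, 2.6400, 5.2539, 6.9156]

beam 1: φ=-135°, α=75°
  d=(0.2588,0.9659)  start (2,5)  tX=2.6273 tY=0.4659  stride 1/|dx|=3.8637 1/|dy|=1.0353
    cross y-line → (2,6), t=0.4659
    cross y-line → (2,7), t=1.5012
    cross y-line → (2,8), t=2.5364
    cross x-line → (3,8), t=2.6273
    cross y-line → (3,9), t=3.5717 (wall)
  → r_1 = 3.5717
beam 2: φ=-90°, α=120°
  d=(-0.5000,0.8660)  start (2,5)  tX=0.6400 tY=0.5196  stride 1/|dx|=2.0000 1/|dy|=1.1547
    cross y-line → (2,6), t=0.5196
    cross x-line → (1,6), t=0.6400
    cross y-line → (1,7), t=1.6743
    cross x-line → (0,7), t=2.6400 (wall)
  → r_2 = 2.6400
beam 3: φ=-45°, α=165°
  d=(-0.9659,0.2588)  start (2,5)  tX=0.3313 tY=1.7387  stride 1/|dx|=1.0353 1/|dy|=3.8637
    cross x-line → (1,5), t=0.3313
    cross x-line → (0,5), t=1.3666 (wall)
  → r_3 = 1.3666
beam 4: φ=0°, α=210°
  d=(-0.8660,-0.5000)  start (2,5)  tX=0.3695 tY=1.1000  stride 1/|dx|=1.1547 1/|dy|=2.0000
    cross x-line → (1,5), t=0.3695
    cross y-line → (1,4), t=1.1000
    cross x-line → (0,4), t=1.5242 (wall)
  → r_4 = 1.5242
beam 5: φ=45°, α=255°
  d=(-0.2588,-0.9659)  start (2,5)  tX=1.2364 tY=0.5694  stride 1/|dx|=3.8637 1/|dy|=1.0353
    cross y-line → (2,4), t=0.5694
    cross x-line → (1,4), t=1.2364
    cross y-line → (1,3), t=1.6047
    cross y-line → (1,2), t=2.6400 (wall)
  → r_5 = 2.6400
beam 6: φ=90°, α=300°
  d=(0.5000,-0.8660)  start (2,5)  tX=1.3600 tY=0.6351  stride 1/|dx|=2.0000 1/|dy|=1.1547
    cross y-line → (2,4), t=0.6351
    cross x-line → (3,4), t=1.3600
    cross y-line → (3,3), t=1.7898
    cross y-line → (3,2), t=2.9445
    cross x-line → (4,2), t=3.3600
    cross y-line → (4,1), t=4.0992
    cross y-line → (4,0), t=5.2539 (wall)
  → r_6 = 5.2539
beam 7: φ=135°, α=345°
  d=(0.9659,-0.2588)  start (2,5)  tX=0.7040 tY=2.1250  stride 1/|dx|=1.0353 1/|dy|=3.8637
    cross x-line → (3,5), t=0.7040
    cross x-line → (4,5), t=1.7393
    cross y-line → (4,4), t=2.1250
    cross x-line → (5,4), t=2.7745
    cross x-line → (6,4), t=3.8098
    cross x-line → (7,4), t=4.8451
    cross x-line → (8,4), t=5.8804
    cross y-line → (8,3), t=5.9887
    cross x-line → (9,3), t=6.9156 (wall)
  → r_7 = 6.9156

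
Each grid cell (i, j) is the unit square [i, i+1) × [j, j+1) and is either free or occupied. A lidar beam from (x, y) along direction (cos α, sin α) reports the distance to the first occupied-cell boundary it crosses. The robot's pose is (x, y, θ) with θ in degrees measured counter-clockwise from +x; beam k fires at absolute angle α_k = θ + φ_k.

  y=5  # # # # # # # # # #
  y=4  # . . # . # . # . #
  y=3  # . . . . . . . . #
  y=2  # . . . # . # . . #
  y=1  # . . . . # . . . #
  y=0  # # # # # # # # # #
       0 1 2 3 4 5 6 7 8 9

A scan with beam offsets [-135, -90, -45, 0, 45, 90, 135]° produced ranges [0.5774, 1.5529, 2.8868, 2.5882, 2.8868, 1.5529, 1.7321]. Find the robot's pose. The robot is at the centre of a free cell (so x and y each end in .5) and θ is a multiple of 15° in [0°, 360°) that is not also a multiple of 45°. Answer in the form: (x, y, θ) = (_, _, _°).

(x, y, θ) = (3.5, 2.5, 165°)

Candidates: 26 free-cell centres × 16 headings = 416 poses. Raycast each; keep the one whose scan matches to 4 dp.
  (8.5, 3.5, 345°): beam 1 = 1.7321 ≠ 0.5774 ✗
  (6.5, 4.5, 345°): beam 3 = 4.0415 ≠ 2.8868 ✗
  (1.5, 1.5, 15°): beam 2 = 0.5176 ≠ 1.5529 ✗
  (7.5, 1.5, 75°): beam 3 = 1.7321 ≠ 2.8868 ✗
  …
  (3.5, 2.5, 165°): r_1=0.5774, r_2=1.5529, r_3=2.8868, r_4=2.5882, r_5=2.8868, r_6=1.5529, r_7=1.7321 — all match ✓
Unique over the lattice → pose = (3.5, 2.5, 165°).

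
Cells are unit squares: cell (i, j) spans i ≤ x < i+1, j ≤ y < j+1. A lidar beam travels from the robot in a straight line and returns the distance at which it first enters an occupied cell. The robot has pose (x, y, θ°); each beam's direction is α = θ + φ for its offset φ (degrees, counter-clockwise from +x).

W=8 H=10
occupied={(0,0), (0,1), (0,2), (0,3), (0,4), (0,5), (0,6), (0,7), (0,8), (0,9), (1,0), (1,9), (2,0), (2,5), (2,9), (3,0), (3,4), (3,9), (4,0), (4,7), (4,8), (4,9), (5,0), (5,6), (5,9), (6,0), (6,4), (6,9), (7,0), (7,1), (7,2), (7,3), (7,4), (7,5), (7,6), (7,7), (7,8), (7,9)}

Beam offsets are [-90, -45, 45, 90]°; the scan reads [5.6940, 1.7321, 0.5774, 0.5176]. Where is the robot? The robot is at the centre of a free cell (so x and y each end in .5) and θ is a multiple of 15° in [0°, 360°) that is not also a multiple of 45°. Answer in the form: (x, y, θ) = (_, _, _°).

Candidates: 42 free-cell centres × 16 headings = 672 poses. Raycast each; keep the one whose scan matches to 4 dp.
  (4.5, 3.5, 165°): beam 1 = 2.5882 ≠ 5.6940 ✗
  (5.5, 5.5, 150°): beam 1 = 0.5774 ≠ 5.6940 ✗
  (4.5, 5.5, 330°): beam 1 = 1.0000 ≠ 5.6940 ✗
  …
  (6.5, 2.5, 285°): r_1=5.6940, r_2=1.7321, r_3=0.5774, r_4=0.5176 — all match ✓
No second candidate reproduces the full scan.

(x, y, θ) = (6.5, 2.5, 285°)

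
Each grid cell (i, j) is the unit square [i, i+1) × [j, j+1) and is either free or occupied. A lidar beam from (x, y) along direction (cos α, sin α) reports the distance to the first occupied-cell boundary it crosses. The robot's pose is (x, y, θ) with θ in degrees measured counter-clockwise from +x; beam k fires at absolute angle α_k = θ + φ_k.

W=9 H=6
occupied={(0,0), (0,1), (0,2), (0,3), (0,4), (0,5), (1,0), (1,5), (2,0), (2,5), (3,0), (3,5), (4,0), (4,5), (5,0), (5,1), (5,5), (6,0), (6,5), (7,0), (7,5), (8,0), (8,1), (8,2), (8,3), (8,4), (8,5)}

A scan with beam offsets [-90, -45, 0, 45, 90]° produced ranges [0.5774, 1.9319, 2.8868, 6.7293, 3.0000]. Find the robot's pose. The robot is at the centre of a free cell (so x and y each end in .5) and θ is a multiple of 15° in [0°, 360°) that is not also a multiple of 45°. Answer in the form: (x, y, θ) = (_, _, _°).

(x, y, θ) = (1.5, 3.5, 300°)

Candidates: 27 free-cell centres × 16 headings = 432 poses. Raycast each; keep the one whose scan matches to 4 dp.
  (2.5, 2.5, 345°): beam 1 = 1.5529 ≠ 0.5774 ✗
  (7.5, 4.5, 15°): beam 1 = 1.9319 ≠ 0.5774 ✗
  (2.5, 2.5, 60°): beam 1 = 2.8868 ≠ 0.5774 ✗
  (2.5, 3.5, 165°): beam 1 = 1.5529 ≠ 0.5774 ✗
  …
  (1.5, 3.5, 300°): r_1=0.5774, r_2=1.9319, r_3=2.8868, r_4=6.7293, r_5=3.0000 — all match ✓
Unique over the lattice → pose = (1.5, 3.5, 300°).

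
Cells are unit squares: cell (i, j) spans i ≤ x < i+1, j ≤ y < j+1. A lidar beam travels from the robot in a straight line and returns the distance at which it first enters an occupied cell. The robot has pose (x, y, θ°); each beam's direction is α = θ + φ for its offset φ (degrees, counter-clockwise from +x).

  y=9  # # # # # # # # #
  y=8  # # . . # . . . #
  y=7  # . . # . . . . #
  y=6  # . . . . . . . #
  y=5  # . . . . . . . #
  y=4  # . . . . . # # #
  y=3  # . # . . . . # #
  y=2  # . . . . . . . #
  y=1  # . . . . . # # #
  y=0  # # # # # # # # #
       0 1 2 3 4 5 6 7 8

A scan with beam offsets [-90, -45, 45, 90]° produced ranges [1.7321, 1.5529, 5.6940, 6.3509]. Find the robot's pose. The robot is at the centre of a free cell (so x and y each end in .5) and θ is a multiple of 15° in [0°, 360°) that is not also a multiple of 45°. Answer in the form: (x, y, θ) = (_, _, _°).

(x, y, θ) = (2.5, 6.5, 210°)

Candidates: 47 free-cell centres × 16 headings = 752 poses. Raycast each; keep the one whose scan matches to 4 dp.
  (1.5, 5.5, 150°): beam 1 = 4.0415 ≠ 1.7321 ✗
  (5.5, 8.5, 105°): beam 1 = 1.9319 ≠ 1.7321 ✗
  (4.5, 4.5, 60°): beam 1 = 2.8868 ≠ 1.7321 ✗
  (5.5, 6.5, 15°): beam 1 = 1.9319 ≠ 1.7321 ✗
  …
  (2.5, 6.5, 210°): r_1=1.7321, r_2=1.5529, r_3=5.6940, r_4=6.3509 — all match ✓
Unique over the lattice → pose = (2.5, 6.5, 210°).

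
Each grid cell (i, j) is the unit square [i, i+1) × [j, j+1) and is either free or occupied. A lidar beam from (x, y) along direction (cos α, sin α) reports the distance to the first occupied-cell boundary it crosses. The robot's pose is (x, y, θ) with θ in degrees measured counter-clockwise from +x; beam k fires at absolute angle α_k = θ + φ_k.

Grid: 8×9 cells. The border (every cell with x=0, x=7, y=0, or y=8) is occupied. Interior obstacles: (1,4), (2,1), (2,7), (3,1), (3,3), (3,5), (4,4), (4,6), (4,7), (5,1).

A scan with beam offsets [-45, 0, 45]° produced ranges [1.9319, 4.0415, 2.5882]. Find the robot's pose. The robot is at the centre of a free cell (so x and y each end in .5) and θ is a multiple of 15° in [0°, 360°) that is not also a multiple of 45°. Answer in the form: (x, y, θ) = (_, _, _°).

Enumerate (i+0.5, j+0.5, θ) over the 32 free cells and 16 admissible headings. For each, cast all 3 beams and compare to the given ranges.
  (6.5, 7.5, 255°): beam 1 = 1.7321 ≠ 1.9319 ✗
  (3.5, 7.5, 195°): beam 1 = 0.5774 ≠ 1.9319 ✗
  (2.5, 4.5, 30°): beam 1 = 1.5529 ≠ 1.9319 ✗
  (1.5, 7.5, 75°): beam 1 = 0.5774 ≠ 1.9319 ✗
  …
  (6.5, 2.5, 120°): r_1=1.9319, r_2=4.0415, r_3=2.5882 — all match ✓
Only this pose fits every beam.

(x, y, θ) = (6.5, 2.5, 120°)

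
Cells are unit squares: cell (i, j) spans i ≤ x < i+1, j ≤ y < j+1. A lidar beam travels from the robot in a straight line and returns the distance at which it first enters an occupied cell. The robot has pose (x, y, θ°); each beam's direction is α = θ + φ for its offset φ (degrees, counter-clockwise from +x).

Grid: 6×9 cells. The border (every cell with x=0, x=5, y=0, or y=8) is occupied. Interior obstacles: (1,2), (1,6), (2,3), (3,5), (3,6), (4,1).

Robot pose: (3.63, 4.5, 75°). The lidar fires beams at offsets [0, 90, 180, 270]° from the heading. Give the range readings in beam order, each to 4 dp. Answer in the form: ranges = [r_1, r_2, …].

ranges = [0.5176, 2.7228, 3.6235, 1.4183]

beam 1: φ=0°, α=75°
  d=(0.2588,0.9659)  start (3,4)  tX=1.4296 tY=0.5176  stride 1/|dx|=3.8637 1/|dy|=1.0353
    cross y-line → (3,5), t=0.5176 (wall)
  → r_1 = 0.5176
beam 2: φ=90°, α=165°
  d=(-0.9659,0.2588)  start (3,4)  tX=0.6522 tY=1.9319  stride 1/|dx|=1.0353 1/|dy|=3.8637
    cross x-line → (2,4), t=0.6522
    cross x-line → (1,4), t=1.6875
    cross y-line → (1,5), t=1.9319
    cross x-line → (0,5), t=2.7228 (wall)
  → r_2 = 2.7228
beam 3: φ=180°, α=255°
  d=(-0.2588,-0.9659)  start (3,4)  tX=2.4341 tY=0.5176  stride 1/|dx|=3.8637 1/|dy|=1.0353
    cross y-line → (3,3), t=0.5176
    cross y-line → (3,2), t=1.5529
    cross x-line → (2,2), t=2.4341
    cross y-line → (2,1), t=2.5882
    cross y-line → (2,0), t=3.6235 (wall)
  → r_3 = 3.6235
beam 4: φ=270°, α=345°
  d=(0.9659,-0.2588)  start (3,4)  tX=0.3831 tY=1.9319  stride 1/|dx|=1.0353 1/|dy|=3.8637
    cross x-line → (4,4), t=0.3831
    cross x-line → (5,4), t=1.4183 (wall)
  → r_4 = 1.4183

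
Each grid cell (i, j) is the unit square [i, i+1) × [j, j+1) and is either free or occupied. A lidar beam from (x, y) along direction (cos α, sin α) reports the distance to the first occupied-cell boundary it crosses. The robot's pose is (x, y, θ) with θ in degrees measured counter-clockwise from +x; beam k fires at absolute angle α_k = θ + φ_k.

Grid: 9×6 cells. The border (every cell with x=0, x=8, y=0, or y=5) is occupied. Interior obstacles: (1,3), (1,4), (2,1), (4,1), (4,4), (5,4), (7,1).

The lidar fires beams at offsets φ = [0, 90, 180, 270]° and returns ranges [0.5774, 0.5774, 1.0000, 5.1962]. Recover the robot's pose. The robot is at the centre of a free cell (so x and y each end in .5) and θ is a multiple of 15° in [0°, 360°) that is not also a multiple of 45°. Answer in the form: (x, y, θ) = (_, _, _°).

Candidates: 21 free-cell centres × 16 headings = 336 poses. Raycast each; keep the one whose scan matches to 4 dp.
  (3.5, 3.5, 285°): beam 1 = 1.9319 ≠ 0.5774 ✗
  (5.5, 3.5, 300°): beam 1 = 2.8868 ≠ 0.5774 ✗
  (6.5, 3.5, 345°): beam 1 = 1.5529 ≠ 0.5774 ✗
  …
  (2.5, 4.5, 60°): r_1=0.5774, r_2=0.5774, r_3=1.0000, r_4=5.1962 — all match ✓
No second candidate reproduces the full scan.

(x, y, θ) = (2.5, 4.5, 60°)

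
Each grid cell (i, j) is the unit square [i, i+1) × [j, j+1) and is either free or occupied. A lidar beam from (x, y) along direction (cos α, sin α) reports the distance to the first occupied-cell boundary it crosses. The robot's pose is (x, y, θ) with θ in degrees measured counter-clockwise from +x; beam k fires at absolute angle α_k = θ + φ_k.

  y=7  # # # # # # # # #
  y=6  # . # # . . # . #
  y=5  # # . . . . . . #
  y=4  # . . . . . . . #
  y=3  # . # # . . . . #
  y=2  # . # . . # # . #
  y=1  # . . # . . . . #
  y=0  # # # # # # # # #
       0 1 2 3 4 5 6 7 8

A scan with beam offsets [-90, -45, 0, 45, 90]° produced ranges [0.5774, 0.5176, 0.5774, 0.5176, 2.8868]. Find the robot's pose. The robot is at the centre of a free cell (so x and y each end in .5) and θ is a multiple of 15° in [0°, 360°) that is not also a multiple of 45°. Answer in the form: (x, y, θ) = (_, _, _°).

(x, y, θ) = (4.5, 6.5, 150°)

The pose lattice has 32·16 = 512 candidates. Test each by forward raycasting.
  (7.5, 5.5, 165°): beam 1 = 1.5529 ≠ 0.5774 ✗
  (4.5, 6.5, 345°): beam 1 = 2.5882 ≠ 0.5774 ✗
  (4.5, 3.5, 75°): beam 1 = 1.9319 ≠ 0.5774 ✗
  (6.5, 4.5, 75°): beam 1 = 1.5529 ≠ 0.5774 ✗
  …
  (4.5, 6.5, 150°): r_1=0.5774, r_2=0.5176, r_3=0.5774, r_4=0.5176, r_5=2.8868 — all match ✓
Only this pose fits every beam.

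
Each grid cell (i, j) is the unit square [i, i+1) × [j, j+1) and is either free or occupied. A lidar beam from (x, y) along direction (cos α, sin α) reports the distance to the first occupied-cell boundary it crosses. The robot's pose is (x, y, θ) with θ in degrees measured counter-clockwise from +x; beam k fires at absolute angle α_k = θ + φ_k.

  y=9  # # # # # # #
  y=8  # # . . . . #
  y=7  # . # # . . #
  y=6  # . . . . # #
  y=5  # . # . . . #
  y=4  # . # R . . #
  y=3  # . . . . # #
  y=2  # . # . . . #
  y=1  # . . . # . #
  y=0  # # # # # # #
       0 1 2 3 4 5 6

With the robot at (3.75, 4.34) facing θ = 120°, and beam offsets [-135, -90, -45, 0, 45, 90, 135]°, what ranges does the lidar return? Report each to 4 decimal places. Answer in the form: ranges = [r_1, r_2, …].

ranges = [1.3137, 2.5981, 4.8244, 1.5000, 0.7765, 3.1754, 3.4578]

beam 1: φ=-135°, α=345°
  cosα=0.9659 sinα=-0.2588 | (3,4) | tMaxX 0.2588 tMaxY 1.3137 | tΔX 1.0353 tΔY 3.8637
    t=0.2588 [x] (4,4)
    t=1.2941 [x] (5,4)
    t=1.3137 [y] (5,3) — stop
  → r_1 = 1.3137
beam 2: φ=-90°, α=30°
  cosα=0.8660 sinα=0.5000 | (3,4) | tMaxX 0.2887 tMaxY 1.3200 | tΔX 1.1547 tΔY 2.0000
    t=0.2887 [x] (4,4)
    t=1.3200 [y] (4,5)
    t=1.4434 [x] (5,5)
    t=2.5981 [x] (6,5) — stop
  → r_2 = 2.5981
beam 3: φ=-45°, α=75°
  cosα=0.2588 sinα=0.9659 | (3,4) | tMaxX 0.9659 tMaxY 0.6833 | tΔX 3.8637 tΔY 1.0353
    t=0.6833 [y] (3,5)
    t=0.9659 [x] (4,5)
    t=1.7186 [y] (4,6)
    t=2.7538 [y] (4,7)
    t=3.7891 [y] (4,8)
    t=4.8244 [y] (4,9) — stop
  → r_3 = 4.8244
beam 4: φ=0°, α=120°
  cosα=-0.5000 sinα=0.8660 | (3,4) | tMaxX 1.5000 tMaxY 0.7621 | tΔX 2.0000 tΔY 1.1547
    t=0.7621 [y] (3,5)
    t=1.5000 [x] (2,5) — stop
  → r_4 = 1.5000
beam 5: φ=45°, α=165°
  cosα=-0.9659 sinα=0.2588 | (3,4) | tMaxX 0.7765 tMaxY 2.5500 | tΔX 1.0353 tΔY 3.8637
    t=0.7765 [x] (2,4) — stop
  → r_5 = 0.7765
beam 6: φ=90°, α=210°
  cosα=-0.8660 sinα=-0.5000 | (3,4) | tMaxX 0.8660 tMaxY 0.6800 | tΔX 1.1547 tΔY 2.0000
    t=0.6800 [y] (3,3)
    t=0.8660 [x] (2,3)
    t=2.0207 [x] (1,3)
    t=2.6800 [y] (1,2)
    t=3.1754 [x] (0,2) — stop
  → r_6 = 3.1754
beam 7: φ=135°, α=255°
  cosα=-0.2588 sinα=-0.9659 | (3,4) | tMaxX 2.8978 tMaxY 0.3520 | tΔX 3.8637 tΔY 1.0353
    t=0.3520 [y] (3,3)
    t=1.3873 [y] (3,2)
    t=2.4225 [y] (3,1)
    t=2.8978 [x] (2,1)
    t=3.4578 [y] (2,0) — stop
  → r_7 = 3.4578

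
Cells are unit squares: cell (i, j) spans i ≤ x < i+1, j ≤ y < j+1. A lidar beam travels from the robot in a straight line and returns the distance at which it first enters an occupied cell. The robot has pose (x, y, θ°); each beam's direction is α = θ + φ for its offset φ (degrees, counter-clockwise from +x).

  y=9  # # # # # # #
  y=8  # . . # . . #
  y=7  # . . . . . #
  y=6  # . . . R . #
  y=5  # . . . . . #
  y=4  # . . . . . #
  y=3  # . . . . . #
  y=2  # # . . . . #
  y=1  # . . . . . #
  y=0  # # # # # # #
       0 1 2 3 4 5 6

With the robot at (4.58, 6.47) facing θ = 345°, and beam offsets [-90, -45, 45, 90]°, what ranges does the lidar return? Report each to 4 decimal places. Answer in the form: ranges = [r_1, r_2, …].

ranges = [5.6630, 2.8400, 1.6397, 2.6192]

beam 1: φ=-90°, α=255°
  direction (-0.2588, -0.9659); cell (4,6); t to first gridline: x 2.2409, y 0.4866 (then +3.8637 / +1.0353)
    (4,5) via y @ 0.4866
    (4,4) via y @ 1.5219
    (3,4) via x @ 2.2409
    (3,3) via y @ 2.5571
    (3,2) via y @ 3.5924
    (3,1) via y @ 4.6277
    (3,0) via y @ 5.6630  # hit
  → r_1 = 5.6630
beam 2: φ=-45°, α=300°
  direction (0.5000, -0.8660); cell (4,6); t to first gridline: x 0.8400, y 0.5427 (then +2.0000 / +1.1547)
    (4,5) via y @ 0.5427
    (5,5) via x @ 0.8400
    (5,4) via y @ 1.6974
    (6,4) via x @ 2.8400  # hit
  → r_2 = 2.8400
beam 3: φ=45°, α=30°
  direction (0.8660, 0.5000); cell (4,6); t to first gridline: x 0.4850, y 1.0600 (then +1.1547 / +2.0000)
    (5,6) via x @ 0.4850
    (5,7) via y @ 1.0600
    (6,7) via x @ 1.6397  # hit
  → r_3 = 1.6397
beam 4: φ=90°, α=75°
  direction (0.2588, 0.9659); cell (4,6); t to first gridline: x 1.6228, y 0.5487 (then +3.8637 / +1.0353)
    (4,7) via y @ 0.5487
    (4,8) via y @ 1.5840
    (5,8) via x @ 1.6228
    (5,9) via y @ 2.6192  # hit
  → r_4 = 2.6192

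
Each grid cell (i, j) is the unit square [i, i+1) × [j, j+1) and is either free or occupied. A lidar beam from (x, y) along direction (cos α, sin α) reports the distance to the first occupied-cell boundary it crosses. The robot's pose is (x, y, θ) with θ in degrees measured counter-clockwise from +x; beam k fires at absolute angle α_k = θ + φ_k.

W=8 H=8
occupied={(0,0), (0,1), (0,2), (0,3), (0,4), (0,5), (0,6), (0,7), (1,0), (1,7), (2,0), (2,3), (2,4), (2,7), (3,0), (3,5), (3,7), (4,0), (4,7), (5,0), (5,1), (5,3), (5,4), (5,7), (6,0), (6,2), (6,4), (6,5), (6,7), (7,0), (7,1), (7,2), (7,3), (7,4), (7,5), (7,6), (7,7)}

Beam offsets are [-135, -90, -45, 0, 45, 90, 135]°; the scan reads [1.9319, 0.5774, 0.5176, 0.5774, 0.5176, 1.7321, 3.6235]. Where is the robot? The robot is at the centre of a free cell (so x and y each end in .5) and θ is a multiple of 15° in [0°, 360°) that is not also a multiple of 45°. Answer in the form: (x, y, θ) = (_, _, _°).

(x, y, θ) = (4.5, 1.5, 330°)

Enumerate (i+0.5, j+0.5, θ) over the 27 free cells and 16 admissible headings. For each, cast all 7 beams and compare to the given ranges.
  (3.5, 1.5, 150°): beam 1 = 1.5529 ≠ 1.9319 ✗
  (3.5, 4.5, 105°): beam 1 = 1.7321 ≠ 1.9319 ✗
  (1.5, 6.5, 75°): beam 1 = 1.7321 ≠ 1.9319 ✗
  (1.5, 2.5, 165°): beam 1 = 1.0000 ≠ 1.9319 ✗
  …
  (4.5, 1.5, 330°): r_1=1.9319, r_2=0.5774, r_3=0.5176, r_4=0.5774, r_5=0.5176, r_6=1.7321, r_7=3.6235 — all match ✓
Only this pose fits every beam.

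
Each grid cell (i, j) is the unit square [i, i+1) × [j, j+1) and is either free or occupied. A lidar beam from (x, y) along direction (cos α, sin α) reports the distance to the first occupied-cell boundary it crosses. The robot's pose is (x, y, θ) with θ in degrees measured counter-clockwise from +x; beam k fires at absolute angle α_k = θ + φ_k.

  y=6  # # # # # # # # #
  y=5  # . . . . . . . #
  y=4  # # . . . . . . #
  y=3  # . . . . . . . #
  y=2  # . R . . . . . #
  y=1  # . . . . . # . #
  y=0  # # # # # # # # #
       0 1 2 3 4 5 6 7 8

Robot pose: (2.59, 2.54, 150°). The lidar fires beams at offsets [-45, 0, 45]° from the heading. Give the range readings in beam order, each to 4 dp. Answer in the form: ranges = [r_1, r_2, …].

ranges = [2.2796, 1.8360, 1.6461]

beam 1: φ=-45°, α=105°
  cosα=-0.2588 sinα=0.9659 | (2,2) | tMaxX 2.2796 tMaxY 0.4762 | tΔX 3.8637 tΔY 1.0353
    t=0.4762 [y] (2,3)
    t=1.5115 [y] (2,4)
    t=2.2796 [x] (1,4) — stop
  → r_1 = 2.2796
beam 2: φ=0°, α=150°
  cosα=-0.8660 sinα=0.5000 | (2,2) | tMaxX 0.6813 tMaxY 0.9200 | tΔX 1.1547 tΔY 2.0000
    t=0.6813 [x] (1,2)
    t=0.9200 [y] (1,3)
    t=1.8360 [x] (0,3) — stop
  → r_2 = 1.8360
beam 3: φ=45°, α=195°
  cosα=-0.9659 sinα=-0.2588 | (2,2) | tMaxX 0.6108 tMaxY 2.0864 | tΔX 1.0353 tΔY 3.8637
    t=0.6108 [x] (1,2)
    t=1.6461 [x] (0,2) — stop
  → r_3 = 1.6461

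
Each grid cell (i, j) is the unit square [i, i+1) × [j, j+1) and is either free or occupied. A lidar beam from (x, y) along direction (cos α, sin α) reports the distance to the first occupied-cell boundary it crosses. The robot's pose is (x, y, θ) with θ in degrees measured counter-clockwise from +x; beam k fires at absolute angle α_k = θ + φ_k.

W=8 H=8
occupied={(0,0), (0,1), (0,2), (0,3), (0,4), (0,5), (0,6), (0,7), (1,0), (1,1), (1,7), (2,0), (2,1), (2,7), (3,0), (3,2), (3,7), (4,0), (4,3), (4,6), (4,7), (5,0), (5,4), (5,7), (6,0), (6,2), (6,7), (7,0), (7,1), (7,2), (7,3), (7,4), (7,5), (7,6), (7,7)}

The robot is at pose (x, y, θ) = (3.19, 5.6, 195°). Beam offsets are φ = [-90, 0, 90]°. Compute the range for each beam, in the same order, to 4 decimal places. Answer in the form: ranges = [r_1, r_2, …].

ranges = [1.4494, 2.2673, 2.6917]

beam 1: φ=-90°, α=105°
  d=(-0.2588,0.9659)  start (3,5)  tX=0.7341 tY=0.4141  stride 1/|dx|=3.8637 1/|dy|=1.0353
    cross y-line → (3,6), t=0.4141
    cross x-line → (2,6), t=0.7341
    cross y-line → (2,7), t=1.4494 (wall)
  → r_1 = 1.4494
beam 2: φ=0°, α=195°
  d=(-0.9659,-0.2588)  start (3,5)  tX=0.1967 tY=2.3182  stride 1/|dx|=1.0353 1/|dy|=3.8637
    cross x-line → (2,5), t=0.1967
    cross x-line → (1,5), t=1.2320
    cross x-line → (0,5), t=2.2673 (wall)
  → r_2 = 2.2673
beam 3: φ=90°, α=285°
  d=(0.2588,-0.9659)  start (3,5)  tX=3.1296 tY=0.6212  stride 1/|dx|=3.8637 1/|dy|=1.0353
    cross y-line → (3,4), t=0.6212
    cross y-line → (3,3), t=1.6564
    cross y-line → (3,2), t=2.6917 (wall)
  → r_3 = 2.6917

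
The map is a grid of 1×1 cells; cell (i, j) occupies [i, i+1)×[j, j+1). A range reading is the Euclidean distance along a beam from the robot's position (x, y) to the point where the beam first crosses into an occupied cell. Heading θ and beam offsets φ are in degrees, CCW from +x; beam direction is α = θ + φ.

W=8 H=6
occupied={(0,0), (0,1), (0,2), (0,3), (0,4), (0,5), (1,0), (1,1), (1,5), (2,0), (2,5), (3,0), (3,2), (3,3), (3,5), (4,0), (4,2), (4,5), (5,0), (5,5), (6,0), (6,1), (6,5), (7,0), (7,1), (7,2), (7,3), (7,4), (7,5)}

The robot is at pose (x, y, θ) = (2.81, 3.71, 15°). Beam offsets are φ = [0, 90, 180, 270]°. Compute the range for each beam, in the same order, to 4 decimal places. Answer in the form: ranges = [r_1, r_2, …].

beam 1: φ=0°, α=15°
  cosα=0.9659 sinα=0.2588 | (2,3) | tMaxX 0.1967 tMaxY 1.1205 | tΔX 1.0353 tΔY 3.8637
    t=0.1967 [x] (3,3) — stop
  → r_1 = 0.1967
beam 2: φ=90°, α=105°
  cosα=-0.2588 sinα=0.9659 | (2,3) | tMaxX 3.1296 tMaxY 0.3002 | tΔX 3.8637 tΔY 1.0353
    t=0.3002 [y] (2,4)
    t=1.3355 [y] (2,5) — stop
  → r_2 = 1.3355
beam 3: φ=180°, α=195°
  cosα=-0.9659 sinα=-0.2588 | (2,3) | tMaxX 0.8386 tMaxY 2.7432 | tΔX 1.0353 tΔY 3.8637
    t=0.8386 [x] (1,3)
    t=1.8738 [x] (0,3) — stop
  → r_3 = 1.8738
beam 4: φ=270°, α=285°
  cosα=0.2588 sinα=-0.9659 | (2,3) | tMaxX 0.7341 tMaxY 0.7350 | tΔX 3.8637 tΔY 1.0353
    t=0.7341 [x] (3,3) — stop
  → r_4 = 0.7341

ranges = [0.1967, 1.3355, 1.8738, 0.7341]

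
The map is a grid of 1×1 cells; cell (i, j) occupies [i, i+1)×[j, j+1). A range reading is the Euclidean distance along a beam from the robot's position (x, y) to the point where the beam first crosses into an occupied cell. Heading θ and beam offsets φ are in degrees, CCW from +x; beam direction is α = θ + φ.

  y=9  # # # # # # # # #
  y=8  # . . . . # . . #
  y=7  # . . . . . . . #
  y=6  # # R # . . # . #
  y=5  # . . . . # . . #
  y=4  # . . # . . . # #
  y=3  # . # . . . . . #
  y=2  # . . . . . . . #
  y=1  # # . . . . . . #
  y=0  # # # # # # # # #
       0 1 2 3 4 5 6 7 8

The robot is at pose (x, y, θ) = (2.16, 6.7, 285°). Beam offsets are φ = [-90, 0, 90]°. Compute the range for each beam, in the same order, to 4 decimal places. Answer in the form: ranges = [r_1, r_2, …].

beam 1: φ=-90°, α=195°
  cosα=-0.9659 sinα=-0.2588 | (2,6) | tMaxX 0.1656 tMaxY 2.7046 | tΔX 1.0353 tΔY 3.8637
    t=0.1656 [x] (1,6) — stop
  → r_1 = 0.1656
beam 2: φ=0°, α=285°
  cosα=0.2588 sinα=-0.9659 | (2,6) | tMaxX 3.2455 tMaxY 0.7247 | tΔX 3.8637 tΔY 1.0353
    t=0.7247 [y] (2,5)
    t=1.7600 [y] (2,4)
    t=2.7952 [y] (2,3) — stop
  → r_2 = 2.7952
beam 3: φ=90°, α=15°
  cosα=0.9659 sinα=0.2588 | (2,6) | tMaxX 0.8696 tMaxY 1.1591 | tΔX 1.0353 tΔY 3.8637
    t=0.8696 [x] (3,6) — stop
  → r_3 = 0.8696

ranges = [0.1656, 2.7952, 0.8696]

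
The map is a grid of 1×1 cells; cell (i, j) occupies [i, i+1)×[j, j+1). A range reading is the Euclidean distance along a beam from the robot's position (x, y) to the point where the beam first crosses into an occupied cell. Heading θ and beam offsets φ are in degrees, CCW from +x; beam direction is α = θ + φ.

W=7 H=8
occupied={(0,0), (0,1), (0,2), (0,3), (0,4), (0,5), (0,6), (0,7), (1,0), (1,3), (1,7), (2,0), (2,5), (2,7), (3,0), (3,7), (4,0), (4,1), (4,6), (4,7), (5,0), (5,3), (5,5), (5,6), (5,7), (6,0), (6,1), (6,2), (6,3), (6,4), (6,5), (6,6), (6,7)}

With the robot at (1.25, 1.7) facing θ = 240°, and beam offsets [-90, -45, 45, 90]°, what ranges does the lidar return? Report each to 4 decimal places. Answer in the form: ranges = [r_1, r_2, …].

ranges = [0.2887, 0.2588, 0.7247, 1.4000]

beam 1: φ=-90°, α=150°
  cosα=-0.8660 sinα=0.5000 | (1,1) | tMaxX 0.2887 tMaxY 0.6000 | tΔX 1.1547 tΔY 2.0000
    t=0.2887 [x] (0,1) — stop
  → r_1 = 0.2887
beam 2: φ=-45°, α=195°
  cosα=-0.9659 sinα=-0.2588 | (1,1) | tMaxX 0.2588 tMaxY 2.7046 | tΔX 1.0353 tΔY 3.8637
    t=0.2588 [x] (0,1) — stop
  → r_2 = 0.2588
beam 3: φ=45°, α=285°
  cosα=0.2588 sinα=-0.9659 | (1,1) | tMaxX 2.8978 tMaxY 0.7247 | tΔX 3.8637 tΔY 1.0353
    t=0.7247 [y] (1,0) — stop
  → r_3 = 0.7247
beam 4: φ=90°, α=330°
  cosα=0.8660 sinα=-0.5000 | (1,1) | tMaxX 0.8660 tMaxY 1.4000 | tΔX 1.1547 tΔY 2.0000
    t=0.8660 [x] (2,1)
    t=1.4000 [y] (2,0) — stop
  → r_4 = 1.4000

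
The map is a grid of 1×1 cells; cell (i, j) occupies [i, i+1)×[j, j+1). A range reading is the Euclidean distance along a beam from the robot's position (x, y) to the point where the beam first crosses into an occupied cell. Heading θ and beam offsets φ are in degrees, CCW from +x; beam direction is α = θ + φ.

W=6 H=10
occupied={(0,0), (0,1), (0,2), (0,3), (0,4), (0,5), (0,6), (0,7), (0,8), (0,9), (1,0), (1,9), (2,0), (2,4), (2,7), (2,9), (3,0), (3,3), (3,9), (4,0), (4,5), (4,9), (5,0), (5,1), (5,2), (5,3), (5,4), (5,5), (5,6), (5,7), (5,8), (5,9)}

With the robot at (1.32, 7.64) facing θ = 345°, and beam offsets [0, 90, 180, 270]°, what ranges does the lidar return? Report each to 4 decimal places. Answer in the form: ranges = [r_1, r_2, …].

ranges = [0.7040, 1.4080, 0.3313, 1.2364]

beam 1: φ=0°, α=345°
  d=(0.9659,-0.2588)  start (1,7)  tX=0.7040 tY=2.4728  stride 1/|dx|=1.0353 1/|dy|=3.8637
    cross x-line → (2,7), t=0.7040 (wall)
  → r_1 = 0.7040
beam 2: φ=90°, α=75°
  d=(0.2588,0.9659)  start (1,7)  tX=2.6273 tY=0.3727  stride 1/|dx|=3.8637 1/|dy|=1.0353
    cross y-line → (1,8), t=0.3727
    cross y-line → (1,9), t=1.4080 (wall)
  → r_2 = 1.4080
beam 3: φ=180°, α=165°
  d=(-0.9659,0.2588)  start (1,7)  tX=0.3313 tY=1.3909  stride 1/|dx|=1.0353 1/|dy|=3.8637
    cross x-line → (0,7), t=0.3313 (wall)
  → r_3 = 0.3313
beam 4: φ=270°, α=255°
  d=(-0.2588,-0.9659)  start (1,7)  tX=1.2364 tY=0.6626  stride 1/|dx|=3.8637 1/|dy|=1.0353
    cross y-line → (1,6), t=0.6626
    cross x-line → (0,6), t=1.2364 (wall)
  → r_4 = 1.2364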